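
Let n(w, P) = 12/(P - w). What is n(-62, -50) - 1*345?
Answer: -344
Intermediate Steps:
n(-62, -50) - 1*345 = 12/(-50 - 1*(-62)) - 1*345 = 12/(-50 + 62) - 345 = 12/12 - 345 = 12*(1/12) - 345 = 1 - 345 = -344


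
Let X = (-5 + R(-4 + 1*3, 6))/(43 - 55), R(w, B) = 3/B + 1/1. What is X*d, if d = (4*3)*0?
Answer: 0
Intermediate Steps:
d = 0 (d = 12*0 = 0)
R(w, B) = 1 + 3/B (R(w, B) = 3/B + 1*1 = 3/B + 1 = 1 + 3/B)
X = 7/24 (X = (-5 + (3 + 6)/6)/(43 - 55) = (-5 + (1/6)*9)/(-12) = (-5 + 3/2)*(-1/12) = -7/2*(-1/12) = 7/24 ≈ 0.29167)
X*d = (7/24)*0 = 0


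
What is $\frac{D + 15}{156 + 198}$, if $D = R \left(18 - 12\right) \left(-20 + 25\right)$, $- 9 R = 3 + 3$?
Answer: $- \frac{5}{354} \approx -0.014124$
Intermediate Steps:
$R = - \frac{2}{3}$ ($R = - \frac{3 + 3}{9} = \left(- \frac{1}{9}\right) 6 = - \frac{2}{3} \approx -0.66667$)
$D = -20$ ($D = - \frac{2 \left(18 - 12\right) \left(-20 + 25\right)}{3} = - \frac{2 \cdot 6 \cdot 5}{3} = \left(- \frac{2}{3}\right) 30 = -20$)
$\frac{D + 15}{156 + 198} = \frac{-20 + 15}{156 + 198} = - \frac{5}{354}$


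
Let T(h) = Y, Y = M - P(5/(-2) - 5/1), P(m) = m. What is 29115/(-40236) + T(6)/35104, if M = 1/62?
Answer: -2639522231/3648815072 ≈ -0.72339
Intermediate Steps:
M = 1/62 ≈ 0.016129
Y = 233/31 (Y = 1/62 - (5/(-2) - 5/1) = 1/62 - (5*(-1/2) - 5*1) = 1/62 - (-5/2 - 5) = 1/62 - 1*(-15/2) = 1/62 + 15/2 = 233/31 ≈ 7.5161)
T(h) = 233/31
29115/(-40236) + T(6)/35104 = 29115/(-40236) + (233/31)/35104 = 29115*(-1/40236) + (233/31)*(1/35104) = -9705/13412 + 233/1088224 = -2639522231/3648815072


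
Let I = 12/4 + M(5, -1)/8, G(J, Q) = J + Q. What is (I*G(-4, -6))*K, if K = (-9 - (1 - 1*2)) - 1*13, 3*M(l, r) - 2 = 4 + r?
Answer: 2695/4 ≈ 673.75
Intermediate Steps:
M(l, r) = 2 + r/3 (M(l, r) = ⅔ + (4 + r)/3 = ⅔ + (4/3 + r/3) = 2 + r/3)
K = -21 (K = (-9 - (1 - 2)) - 13 = (-9 - 1*(-1)) - 13 = (-9 + 1) - 13 = -8 - 13 = -21)
I = 77/24 (I = 12/4 + (2 + (⅓)*(-1))/8 = 12*(¼) + (2 - ⅓)*(⅛) = 3 + (5/3)*(⅛) = 3 + 5/24 = 77/24 ≈ 3.2083)
(I*G(-4, -6))*K = (77*(-4 - 6)/24)*(-21) = ((77/24)*(-10))*(-21) = -385/12*(-21) = 2695/4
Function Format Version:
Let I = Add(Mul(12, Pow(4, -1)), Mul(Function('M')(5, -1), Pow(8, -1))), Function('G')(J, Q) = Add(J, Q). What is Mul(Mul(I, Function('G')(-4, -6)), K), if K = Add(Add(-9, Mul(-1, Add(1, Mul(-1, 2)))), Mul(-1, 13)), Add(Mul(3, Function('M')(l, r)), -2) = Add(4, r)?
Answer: Rational(2695, 4) ≈ 673.75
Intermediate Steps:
Function('M')(l, r) = Add(2, Mul(Rational(1, 3), r)) (Function('M')(l, r) = Add(Rational(2, 3), Mul(Rational(1, 3), Add(4, r))) = Add(Rational(2, 3), Add(Rational(4, 3), Mul(Rational(1, 3), r))) = Add(2, Mul(Rational(1, 3), r)))
K = -21 (K = Add(Add(-9, Mul(-1, Add(1, -2))), -13) = Add(Add(-9, Mul(-1, -1)), -13) = Add(Add(-9, 1), -13) = Add(-8, -13) = -21)
I = Rational(77, 24) (I = Add(Mul(12, Pow(4, -1)), Mul(Add(2, Mul(Rational(1, 3), -1)), Pow(8, -1))) = Add(Mul(12, Rational(1, 4)), Mul(Add(2, Rational(-1, 3)), Rational(1, 8))) = Add(3, Mul(Rational(5, 3), Rational(1, 8))) = Add(3, Rational(5, 24)) = Rational(77, 24) ≈ 3.2083)
Mul(Mul(I, Function('G')(-4, -6)), K) = Mul(Mul(Rational(77, 24), Add(-4, -6)), -21) = Mul(Mul(Rational(77, 24), -10), -21) = Mul(Rational(-385, 12), -21) = Rational(2695, 4)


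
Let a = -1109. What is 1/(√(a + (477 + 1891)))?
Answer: √1259/1259 ≈ 0.028183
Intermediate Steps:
1/(√(a + (477 + 1891))) = 1/(√(-1109 + (477 + 1891))) = 1/(√(-1109 + 2368)) = 1/(√1259) = √1259/1259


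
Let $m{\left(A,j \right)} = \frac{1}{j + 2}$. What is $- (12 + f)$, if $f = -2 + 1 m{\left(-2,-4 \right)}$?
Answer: $- \frac{19}{2} \approx -9.5$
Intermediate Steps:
$m{\left(A,j \right)} = \frac{1}{2 + j}$
$f = - \frac{5}{2}$ ($f = -2 + 1 \frac{1}{2 - 4} = -2 + 1 \frac{1}{-2} = -2 + 1 \left(- \frac{1}{2}\right) = -2 - \frac{1}{2} = - \frac{5}{2} \approx -2.5$)
$- (12 + f) = - (12 - \frac{5}{2}) = \left(-1\right) \frac{19}{2} = - \frac{19}{2}$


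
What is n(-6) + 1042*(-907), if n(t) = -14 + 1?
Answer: -945107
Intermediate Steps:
n(t) = -13
n(-6) + 1042*(-907) = -13 + 1042*(-907) = -13 - 945094 = -945107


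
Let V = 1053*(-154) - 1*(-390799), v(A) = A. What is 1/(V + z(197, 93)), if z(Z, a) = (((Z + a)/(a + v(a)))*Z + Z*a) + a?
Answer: 93/23004308 ≈ 4.0427e-6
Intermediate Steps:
z(Z, a) = a + Z*a + Z*(Z + a)/(2*a) (z(Z, a) = (((Z + a)/(a + a))*Z + Z*a) + a = (((Z + a)/((2*a)))*Z + Z*a) + a = (((Z + a)*(1/(2*a)))*Z + Z*a) + a = (((Z + a)/(2*a))*Z + Z*a) + a = (Z*(Z + a)/(2*a) + Z*a) + a = (Z*a + Z*(Z + a)/(2*a)) + a = a + Z*a + Z*(Z + a)/(2*a))
V = 228637 (V = -162162 + 390799 = 228637)
1/(V + z(197, 93)) = 1/(228637 + (93 + (½)*197 + 197*93 + (½)*197²/93)) = 1/(228637 + (93 + 197/2 + 18321 + (½)*38809*(1/93))) = 1/(228637 + (93 + 197/2 + 18321 + 38809/186)) = 1/(228637 + 1741067/93) = 1/(23004308/93) = 93/23004308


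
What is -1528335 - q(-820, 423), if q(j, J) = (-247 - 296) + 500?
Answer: -1528292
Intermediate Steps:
q(j, J) = -43 (q(j, J) = -543 + 500 = -43)
-1528335 - q(-820, 423) = -1528335 - 1*(-43) = -1528335 + 43 = -1528292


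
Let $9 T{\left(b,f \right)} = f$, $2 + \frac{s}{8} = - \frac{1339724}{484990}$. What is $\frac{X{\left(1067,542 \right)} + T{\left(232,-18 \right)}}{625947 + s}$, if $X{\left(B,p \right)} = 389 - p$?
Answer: $- \frac{37586725}{151779778949} \approx -0.00024764$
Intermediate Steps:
$s = - \frac{9238816}{242495}$ ($s = -16 + 8 \left(- \frac{1339724}{484990}\right) = -16 + 8 \left(\left(-1339724\right) \frac{1}{484990}\right) = -16 + 8 \left(- \frac{669862}{242495}\right) = -16 - \frac{5358896}{242495} = - \frac{9238816}{242495} \approx -38.099$)
$T{\left(b,f \right)} = \frac{f}{9}$
$\frac{X{\left(1067,542 \right)} + T{\left(232,-18 \right)}}{625947 + s} = \frac{\left(389 - 542\right) + \frac{1}{9} \left(-18\right)}{625947 - \frac{9238816}{242495}} = \frac{\left(389 - 542\right) - 2}{\frac{151779778949}{242495}} = \left(-153 - 2\right) \frac{242495}{151779778949} = \left(-155\right) \frac{242495}{151779778949} = - \frac{37586725}{151779778949}$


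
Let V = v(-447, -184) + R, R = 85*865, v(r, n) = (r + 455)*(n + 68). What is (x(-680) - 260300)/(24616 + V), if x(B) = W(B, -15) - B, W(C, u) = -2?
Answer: -259622/97213 ≈ -2.6707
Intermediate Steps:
v(r, n) = (68 + n)*(455 + r) (v(r, n) = (455 + r)*(68 + n) = (68 + n)*(455 + r))
x(B) = -2 - B
R = 73525
V = 72597 (V = (30940 + 68*(-447) + 455*(-184) - 184*(-447)) + 73525 = (30940 - 30396 - 83720 + 82248) + 73525 = -928 + 73525 = 72597)
(x(-680) - 260300)/(24616 + V) = ((-2 - 1*(-680)) - 260300)/(24616 + 72597) = ((-2 + 680) - 260300)/97213 = (678 - 260300)*(1/97213) = -259622*1/97213 = -259622/97213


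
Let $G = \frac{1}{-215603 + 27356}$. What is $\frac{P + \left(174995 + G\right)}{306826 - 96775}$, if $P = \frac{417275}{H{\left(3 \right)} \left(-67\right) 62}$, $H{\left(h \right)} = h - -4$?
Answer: $\frac{957817176522667}{1149786882019566} \approx 0.83304$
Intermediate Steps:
$H{\left(h \right)} = 4 + h$ ($H{\left(h \right)} = h + 4 = 4 + h$)
$G = - \frac{1}{188247}$ ($G = \frac{1}{-188247} = - \frac{1}{188247} \approx -5.3122 \cdot 10^{-6}$)
$P = - \frac{417275}{29078}$ ($P = \frac{417275}{\left(4 + 3\right) \left(-67\right) 62} = \frac{417275}{7 \left(-67\right) 62} = \frac{417275}{\left(-469\right) 62} = \frac{417275}{-29078} = 417275 \left(- \frac{1}{29078}\right) = - \frac{417275}{29078} \approx -14.35$)
$\frac{P + \left(174995 + G\right)}{306826 - 96775} = \frac{- \frac{417275}{29078} + \left(174995 - \frac{1}{188247}\right)}{306826 - 96775} = \frac{- \frac{417275}{29078} + \frac{32942283764}{188247}}{210051} = \frac{957817176522667}{5473846266} \cdot \frac{1}{210051} = \frac{957817176522667}{1149786882019566}$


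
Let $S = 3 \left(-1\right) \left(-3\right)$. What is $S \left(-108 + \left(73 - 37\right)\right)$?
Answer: $-648$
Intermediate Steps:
$S = 9$ ($S = \left(-3\right) \left(-3\right) = 9$)
$S \left(-108 + \left(73 - 37\right)\right) = 9 \left(-108 + \left(73 - 37\right)\right) = 9 \left(-108 + 36\right) = 9 \left(-72\right) = -648$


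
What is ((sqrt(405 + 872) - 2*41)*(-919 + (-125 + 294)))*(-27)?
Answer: -1660500 + 20250*sqrt(1277) ≈ -9.3686e+5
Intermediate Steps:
((sqrt(405 + 872) - 2*41)*(-919 + (-125 + 294)))*(-27) = ((sqrt(1277) - 82)*(-919 + 169))*(-27) = ((-82 + sqrt(1277))*(-750))*(-27) = (61500 - 750*sqrt(1277))*(-27) = -1660500 + 20250*sqrt(1277)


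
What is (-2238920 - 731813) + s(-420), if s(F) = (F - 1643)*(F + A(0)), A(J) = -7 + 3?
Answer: -2096021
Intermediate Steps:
A(J) = -4
s(F) = (-1643 + F)*(-4 + F) (s(F) = (F - 1643)*(F - 4) = (-1643 + F)*(-4 + F))
(-2238920 - 731813) + s(-420) = (-2238920 - 731813) + (6572 + (-420)² - 1647*(-420)) = -2970733 + (6572 + 176400 + 691740) = -2970733 + 874712 = -2096021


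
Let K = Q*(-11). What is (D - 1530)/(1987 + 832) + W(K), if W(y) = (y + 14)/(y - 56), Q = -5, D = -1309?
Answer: -197350/2819 ≈ -70.007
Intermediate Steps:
K = 55 (K = -5*(-11) = 55)
W(y) = (14 + y)/(-56 + y)
(D - 1530)/(1987 + 832) + W(K) = (-1309 - 1530)/(1987 + 832) + (14 + 55)/(-56 + 55) = -2839/2819 + 69/(-1) = -2839*1/2819 - 1*69 = -2839/2819 - 69 = -197350/2819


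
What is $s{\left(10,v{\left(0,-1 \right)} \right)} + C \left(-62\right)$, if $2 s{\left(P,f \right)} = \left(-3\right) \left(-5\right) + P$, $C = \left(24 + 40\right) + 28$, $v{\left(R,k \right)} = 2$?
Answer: $- \frac{11383}{2} \approx -5691.5$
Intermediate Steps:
$C = 92$ ($C = 64 + 28 = 92$)
$s{\left(P,f \right)} = \frac{15}{2} + \frac{P}{2}$ ($s{\left(P,f \right)} = \frac{\left(-3\right) \left(-5\right) + P}{2} = \frac{15 + P}{2} = \frac{15}{2} + \frac{P}{2}$)
$s{\left(10,v{\left(0,-1 \right)} \right)} + C \left(-62\right) = \left(\frac{15}{2} + \frac{1}{2} \cdot 10\right) + 92 \left(-62\right) = \left(\frac{15}{2} + 5\right) - 5704 = \frac{25}{2} - 5704 = - \frac{11383}{2}$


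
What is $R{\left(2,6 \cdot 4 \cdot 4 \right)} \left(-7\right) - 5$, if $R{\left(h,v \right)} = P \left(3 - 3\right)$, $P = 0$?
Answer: $-5$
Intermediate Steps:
$R{\left(h,v \right)} = 0$ ($R{\left(h,v \right)} = 0 \left(3 - 3\right) = 0 \cdot 0 = 0$)
$R{\left(2,6 \cdot 4 \cdot 4 \right)} \left(-7\right) - 5 = 0 \left(-7\right) - 5 = 0 - 5 = -5$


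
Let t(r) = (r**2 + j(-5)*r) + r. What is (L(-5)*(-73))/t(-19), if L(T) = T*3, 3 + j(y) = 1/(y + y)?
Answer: 10950/4009 ≈ 2.7314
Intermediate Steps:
j(y) = -3 + 1/(2*y) (j(y) = -3 + 1/(y + y) = -3 + 1/(2*y))
t(r) = r**2 - 21*r/10 (t(r) = (r**2 + (-3 + (1/2)/(-5))*r) + r = (r**2 + (-3 + (1/2)*(-1/5))*r) + r = (r**2 + (-3 - 1/10)*r) + r = (r**2 - 31*r/10) + r = r**2 - 21*r/10)
L(T) = 3*T
(L(-5)*(-73))/t(-19) = ((3*(-5))*(-73))/(((1/10)*(-19)*(-21 + 10*(-19)))) = (-15*(-73))/(((1/10)*(-19)*(-21 - 190))) = 1095/(((1/10)*(-19)*(-211))) = 1095/(4009/10) = 1095*(10/4009) = 10950/4009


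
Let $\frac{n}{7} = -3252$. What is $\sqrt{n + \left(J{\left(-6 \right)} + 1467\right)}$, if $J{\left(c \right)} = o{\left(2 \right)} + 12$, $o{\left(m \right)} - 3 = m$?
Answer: $4 i \sqrt{1330} \approx 145.88 i$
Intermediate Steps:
$n = -22764$ ($n = 7 \left(-3252\right) = -22764$)
$o{\left(m \right)} = 3 + m$
$J{\left(c \right)} = 17$ ($J{\left(c \right)} = \left(3 + 2\right) + 12 = 5 + 12 = 17$)
$\sqrt{n + \left(J{\left(-6 \right)} + 1467\right)} = \sqrt{-22764 + \left(17 + 1467\right)} = \sqrt{-22764 + 1484} = \sqrt{-21280} = 4 i \sqrt{1330}$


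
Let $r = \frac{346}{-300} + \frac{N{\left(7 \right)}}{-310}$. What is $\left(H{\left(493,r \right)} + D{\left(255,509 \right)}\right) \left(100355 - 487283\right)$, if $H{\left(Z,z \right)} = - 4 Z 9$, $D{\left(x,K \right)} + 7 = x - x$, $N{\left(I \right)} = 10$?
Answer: $6869906640$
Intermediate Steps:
$D{\left(x,K \right)} = -7$ ($D{\left(x,K \right)} = -7 + \left(x - x\right) = -7 + 0 = -7$)
$r = - \frac{5513}{4650}$ ($r = \frac{346}{-300} + \frac{10}{-310} = 346 \left(- \frac{1}{300}\right) + 10 \left(- \frac{1}{310}\right) = - \frac{173}{150} - \frac{1}{31} = - \frac{5513}{4650} \approx -1.1856$)
$H{\left(Z,z \right)} = - 36 Z$
$\left(H{\left(493,r \right)} + D{\left(255,509 \right)}\right) \left(100355 - 487283\right) = \left(\left(-36\right) 493 - 7\right) \left(100355 - 487283\right) = \left(-17748 - 7\right) \left(-386928\right) = \left(-17755\right) \left(-386928\right) = 6869906640$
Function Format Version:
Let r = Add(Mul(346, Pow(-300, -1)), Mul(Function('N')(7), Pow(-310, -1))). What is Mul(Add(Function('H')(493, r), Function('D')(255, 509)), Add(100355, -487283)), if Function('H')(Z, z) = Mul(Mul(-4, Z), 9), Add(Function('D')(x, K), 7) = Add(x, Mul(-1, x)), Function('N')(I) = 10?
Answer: 6869906640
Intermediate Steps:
Function('D')(x, K) = -7 (Function('D')(x, K) = Add(-7, Add(x, Mul(-1, x))) = Add(-7, 0) = -7)
r = Rational(-5513, 4650) (r = Add(Mul(346, Pow(-300, -1)), Mul(10, Pow(-310, -1))) = Add(Mul(346, Rational(-1, 300)), Mul(10, Rational(-1, 310))) = Add(Rational(-173, 150), Rational(-1, 31)) = Rational(-5513, 4650) ≈ -1.1856)
Function('H')(Z, z) = Mul(-36, Z)
Mul(Add(Function('H')(493, r), Function('D')(255, 509)), Add(100355, -487283)) = Mul(Add(Mul(-36, 493), -7), Add(100355, -487283)) = Mul(Add(-17748, -7), -386928) = Mul(-17755, -386928) = 6869906640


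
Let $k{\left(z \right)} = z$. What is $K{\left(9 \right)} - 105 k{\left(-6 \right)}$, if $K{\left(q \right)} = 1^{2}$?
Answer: $631$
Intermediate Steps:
$K{\left(q \right)} = 1$
$K{\left(9 \right)} - 105 k{\left(-6 \right)} = 1 - -630 = 1 + 630 = 631$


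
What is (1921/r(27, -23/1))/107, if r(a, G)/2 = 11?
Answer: 1921/2354 ≈ 0.81606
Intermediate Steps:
r(a, G) = 22 (r(a, G) = 2*11 = 22)
(1921/r(27, -23/1))/107 = (1921/22)/107 = (1921*(1/22))/107 = (1/107)*(1921/22) = 1921/2354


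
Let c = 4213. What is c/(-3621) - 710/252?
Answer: -605431/152082 ≈ -3.9809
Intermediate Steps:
c/(-3621) - 710/252 = 4213/(-3621) - 710/252 = 4213*(-1/3621) - 710*1/252 = -4213/3621 - 355/126 = -605431/152082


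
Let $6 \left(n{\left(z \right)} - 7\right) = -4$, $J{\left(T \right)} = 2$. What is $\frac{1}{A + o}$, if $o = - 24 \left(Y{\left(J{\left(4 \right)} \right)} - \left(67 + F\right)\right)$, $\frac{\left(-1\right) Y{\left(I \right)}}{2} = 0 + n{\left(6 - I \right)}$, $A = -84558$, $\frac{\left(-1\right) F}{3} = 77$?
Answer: $- \frac{1}{88190} \approx -1.1339 \cdot 10^{-5}$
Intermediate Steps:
$F = -231$ ($F = \left(-3\right) 77 = -231$)
$n{\left(z \right)} = \frac{19}{3}$ ($n{\left(z \right)} = 7 + \frac{1}{6} \left(-4\right) = 7 - \frac{2}{3} = \frac{19}{3}$)
$Y{\left(I \right)} = - \frac{38}{3}$ ($Y{\left(I \right)} = - 2 \left(0 + \frac{19}{3}\right) = \left(-2\right) \frac{19}{3} = - \frac{38}{3}$)
$o = -3632$ ($o = - 24 \left(- \frac{38}{3} - -164\right) = - 24 \left(- \frac{38}{3} + \left(-67 + 231\right)\right) = - 24 \left(- \frac{38}{3} + 164\right) = \left(-24\right) \frac{454}{3} = -3632$)
$\frac{1}{A + o} = \frac{1}{-84558 - 3632} = \frac{1}{-88190} = - \frac{1}{88190}$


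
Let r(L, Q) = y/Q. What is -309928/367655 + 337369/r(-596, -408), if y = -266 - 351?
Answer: 50606251849984/226843135 ≈ 2.2309e+5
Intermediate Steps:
y = -617
r(L, Q) = -617/Q
-309928/367655 + 337369/r(-596, -408) = -309928/367655 + 337369/((-617/(-408))) = -309928*1/367655 + 337369/((-617*(-1/408))) = -309928/367655 + 337369/(617/408) = -309928/367655 + 337369*(408/617) = -309928/367655 + 137646552/617 = 50606251849984/226843135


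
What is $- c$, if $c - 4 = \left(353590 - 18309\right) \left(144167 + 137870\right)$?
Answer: $-94561647401$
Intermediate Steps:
$c = 94561647401$ ($c = 4 + \left(353590 - 18309\right) \left(144167 + 137870\right) = 4 + \left(353590 - 18309\right) 282037 = 4 + 335281 \cdot 282037 = 4 + 94561647397 = 94561647401$)
$- c = \left(-1\right) 94561647401 = -94561647401$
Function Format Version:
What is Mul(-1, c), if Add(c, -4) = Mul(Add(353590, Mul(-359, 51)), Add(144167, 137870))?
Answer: -94561647401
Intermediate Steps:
c = 94561647401 (c = Add(4, Mul(Add(353590, Mul(-359, 51)), Add(144167, 137870))) = Add(4, Mul(Add(353590, -18309), 282037)) = Add(4, Mul(335281, 282037)) = Add(4, 94561647397) = 94561647401)
Mul(-1, c) = Mul(-1, 94561647401) = -94561647401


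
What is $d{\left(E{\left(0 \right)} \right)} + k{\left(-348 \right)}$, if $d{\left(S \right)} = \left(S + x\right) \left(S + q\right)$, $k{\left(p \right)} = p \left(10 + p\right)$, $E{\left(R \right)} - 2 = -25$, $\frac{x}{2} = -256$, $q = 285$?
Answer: $-22546$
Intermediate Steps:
$x = -512$ ($x = 2 \left(-256\right) = -512$)
$E{\left(R \right)} = -23$ ($E{\left(R \right)} = 2 - 25 = -23$)
$d{\left(S \right)} = \left(-512 + S\right) \left(285 + S\right)$ ($d{\left(S \right)} = \left(S - 512\right) \left(S + 285\right) = \left(-512 + S\right) \left(285 + S\right)$)
$d{\left(E{\left(0 \right)} \right)} + k{\left(-348 \right)} = \left(-145920 + \left(-23\right)^{2} - -5221\right) - 348 \left(10 - 348\right) = \left(-145920 + 529 + 5221\right) - -117624 = -140170 + 117624 = -22546$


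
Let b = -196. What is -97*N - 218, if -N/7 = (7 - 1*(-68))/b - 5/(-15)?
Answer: -21125/84 ≈ -251.49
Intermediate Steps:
N = 29/84 (N = -7*((7 - 1*(-68))/(-196) - 5/(-15)) = -7*((7 + 68)*(-1/196) - 5*(-1/15)) = -7*(75*(-1/196) + ⅓) = -7*(-75/196 + ⅓) = -7*(-29/588) = 29/84 ≈ 0.34524)
-97*N - 218 = -97*29/84 - 218 = -2813/84 - 218 = -21125/84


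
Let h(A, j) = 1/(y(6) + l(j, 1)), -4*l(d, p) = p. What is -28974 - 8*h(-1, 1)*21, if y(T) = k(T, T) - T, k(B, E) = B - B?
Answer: -723678/25 ≈ -28947.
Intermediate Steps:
k(B, E) = 0
l(d, p) = -p/4
y(T) = -T (y(T) = 0 - T = -T)
h(A, j) = -4/25 (h(A, j) = 1/(-1*6 - ¼*1) = 1/(-6 - ¼) = 1/(-25/4) = -4/25)
-28974 - 8*h(-1, 1)*21 = -28974 - 8*(-4/25)*21 = -28974 + (32/25)*21 = -28974 + 672/25 = -723678/25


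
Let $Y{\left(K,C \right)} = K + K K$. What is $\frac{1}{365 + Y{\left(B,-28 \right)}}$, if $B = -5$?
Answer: $\frac{1}{385} \approx 0.0025974$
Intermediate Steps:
$Y{\left(K,C \right)} = K + K^{2}$
$\frac{1}{365 + Y{\left(B,-28 \right)}} = \frac{1}{365 - 5 \left(1 - 5\right)} = \frac{1}{365 - -20} = \frac{1}{365 + 20} = \frac{1}{385}$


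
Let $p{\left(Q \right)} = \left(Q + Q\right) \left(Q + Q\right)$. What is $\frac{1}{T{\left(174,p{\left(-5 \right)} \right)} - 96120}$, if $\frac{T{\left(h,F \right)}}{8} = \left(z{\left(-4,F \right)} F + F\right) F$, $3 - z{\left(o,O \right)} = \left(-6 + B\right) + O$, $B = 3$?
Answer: $- \frac{1}{7536120} \approx -1.3269 \cdot 10^{-7}$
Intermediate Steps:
$z{\left(o,O \right)} = 6 - O$ ($z{\left(o,O \right)} = 3 - \left(\left(-6 + 3\right) + O\right) = 3 - \left(-3 + O\right) = 6 - O$)
$p{\left(Q \right)} = 4 Q^{2}$ ($p{\left(Q \right)} = 2 Q 2 Q = 4 Q^{2}$)
$T{\left(h,F \right)} = 8 F \left(F + F \left(6 - F\right)\right)$ ($T{\left(h,F \right)} = 8 \left(\left(6 - F\right) F + F\right) F = 8 \left(F \left(6 - F\right) + F\right) F = 8 \left(F + F \left(6 - F\right)\right) F = 8 F \left(F + F \left(6 - F\right)\right)$)
$\frac{1}{T{\left(174,p{\left(-5 \right)} \right)} - 96120} = \frac{1}{8 \left(4 \left(-5\right)^{2}\right)^{2} \left(7 - 4 \left(-5\right)^{2}\right) - 96120} = \frac{1}{8 \left(4 \cdot 25\right)^{2} \left(7 - 4 \cdot 25\right) - 96120} = \frac{1}{8 \cdot 100^{2} \left(7 - 100\right) - 96120} = \frac{1}{8 \cdot 10000 \left(7 - 100\right) - 96120} = \frac{1}{8 \cdot 10000 \left(-93\right) - 96120} = \frac{1}{-7440000 - 96120} = \frac{1}{-7536120} = - \frac{1}{7536120}$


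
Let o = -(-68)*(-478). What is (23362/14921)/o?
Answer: -11681/242496092 ≈ -4.8170e-5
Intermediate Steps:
o = -32504 (o = -1*32504 = -32504)
(23362/14921)/o = (23362/14921)/(-32504) = (23362*(1/14921))*(-1/32504) = (23362/14921)*(-1/32504) = -11681/242496092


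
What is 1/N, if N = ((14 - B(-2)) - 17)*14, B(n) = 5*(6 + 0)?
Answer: -1/462 ≈ -0.0021645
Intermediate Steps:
B(n) = 30 (B(n) = 5*6 = 30)
N = -462 (N = ((14 - 1*30) - 17)*14 = ((14 - 30) - 17)*14 = (-16 - 17)*14 = -33*14 = -462)
1/N = 1/(-462) = -1/462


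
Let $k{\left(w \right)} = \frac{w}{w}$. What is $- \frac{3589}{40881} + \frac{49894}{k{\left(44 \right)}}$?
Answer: $\frac{2039713025}{40881} \approx 49894.0$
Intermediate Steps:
$k{\left(w \right)} = 1$
$- \frac{3589}{40881} + \frac{49894}{k{\left(44 \right)}} = - \frac{3589}{40881} + \frac{49894}{1} = \left(-3589\right) \frac{1}{40881} + 49894 \cdot 1 = - \frac{3589}{40881} + 49894 = \frac{2039713025}{40881}$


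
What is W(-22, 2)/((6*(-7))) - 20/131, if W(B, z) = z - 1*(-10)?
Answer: -402/917 ≈ -0.43839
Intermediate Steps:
W(B, z) = 10 + z (W(B, z) = z + 10 = 10 + z)
W(-22, 2)/((6*(-7))) - 20/131 = (10 + 2)/((6*(-7))) - 20/131 = 12/(-42) - 20*1/131 = 12*(-1/42) - 20/131 = -2/7 - 20/131 = -402/917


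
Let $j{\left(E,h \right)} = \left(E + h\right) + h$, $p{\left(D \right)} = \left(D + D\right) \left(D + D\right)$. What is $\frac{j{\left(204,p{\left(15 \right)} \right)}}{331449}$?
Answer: $\frac{668}{110483} \approx 0.0060462$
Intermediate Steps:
$p{\left(D \right)} = 4 D^{2}$ ($p{\left(D \right)} = 2 D 2 D = 4 D^{2}$)
$j{\left(E,h \right)} = E + 2 h$
$\frac{j{\left(204,p{\left(15 \right)} \right)}}{331449} = \frac{204 + 2 \cdot 4 \cdot 15^{2}}{331449} = \left(204 + 2 \cdot 4 \cdot 225\right) \frac{1}{331449} = \left(204 + 2 \cdot 900\right) \frac{1}{331449} = \left(204 + 1800\right) \frac{1}{331449} = 2004 \cdot \frac{1}{331449} = \frac{668}{110483}$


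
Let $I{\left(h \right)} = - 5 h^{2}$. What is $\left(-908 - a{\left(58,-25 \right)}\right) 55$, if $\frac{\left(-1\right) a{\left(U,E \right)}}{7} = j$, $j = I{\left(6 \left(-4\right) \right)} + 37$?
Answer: $-1144495$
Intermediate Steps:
$j = -2843$ ($j = - 5 \left(6 \left(-4\right)\right)^{2} + 37 = - 5 \left(-24\right)^{2} + 37 = \left(-5\right) 576 + 37 = -2880 + 37 = -2843$)
$a{\left(U,E \right)} = 19901$ ($a{\left(U,E \right)} = \left(-7\right) \left(-2843\right) = 19901$)
$\left(-908 - a{\left(58,-25 \right)}\right) 55 = \left(-908 - 19901\right) 55 = \left(-20809\right) 55 = -1144495$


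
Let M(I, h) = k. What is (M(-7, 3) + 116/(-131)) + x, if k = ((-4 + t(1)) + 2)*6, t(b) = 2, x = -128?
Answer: -16884/131 ≈ -128.89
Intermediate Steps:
k = 0 (k = ((-4 + 2) + 2)*6 = (-2 + 2)*6 = 0*6 = 0)
M(I, h) = 0
(M(-7, 3) + 116/(-131)) + x = (0 + 116/(-131)) - 128 = (0 + 116*(-1/131)) - 128 = (0 - 116/131) - 128 = -116/131 - 128 = -16884/131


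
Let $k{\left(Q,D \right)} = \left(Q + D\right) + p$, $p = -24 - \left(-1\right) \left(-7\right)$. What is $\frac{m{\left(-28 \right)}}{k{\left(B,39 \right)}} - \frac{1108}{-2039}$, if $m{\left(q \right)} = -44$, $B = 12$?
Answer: $- \frac{16889}{10195} \approx -1.6566$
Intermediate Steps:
$p = -31$ ($p = -24 - 7 = -31$)
$k{\left(Q,D \right)} = -31 + D + Q$ ($k{\left(Q,D \right)} = \left(Q + D\right) - 31 = \left(D + Q\right) - 31 = -31 + D + Q$)
$\frac{m{\left(-28 \right)}}{k{\left(B,39 \right)}} - \frac{1108}{-2039} = - \frac{44}{-31 + 39 + 12} - \frac{1108}{-2039} = - \frac{44}{20} - - \frac{1108}{2039} = \left(-44\right) \frac{1}{20} + \frac{1108}{2039} = - \frac{11}{5} + \frac{1108}{2039} = - \frac{16889}{10195}$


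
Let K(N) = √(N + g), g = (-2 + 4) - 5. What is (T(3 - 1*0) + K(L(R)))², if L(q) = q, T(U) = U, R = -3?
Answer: (3 + I*√6)² ≈ 3.0 + 14.697*I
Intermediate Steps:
g = -3 (g = 2 - 5 = -3)
K(N) = √(-3 + N) (K(N) = √(N - 3) = √(-3 + N))
(T(3 - 1*0) + K(L(R)))² = ((3 - 1*0) + √(-3 - 3))² = ((3 + 0) + √(-6))² = (3 + I*√6)²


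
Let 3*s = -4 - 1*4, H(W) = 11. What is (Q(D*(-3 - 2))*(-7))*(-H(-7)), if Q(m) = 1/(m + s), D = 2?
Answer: -231/38 ≈ -6.0789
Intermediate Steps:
s = -8/3 (s = (-4 - 1*4)/3 = (-4 - 4)/3 = (1/3)*(-8) = -8/3 ≈ -2.6667)
Q(m) = 1/(-8/3 + m) (Q(m) = 1/(m - 8/3) = 1/(-8/3 + m))
(Q(D*(-3 - 2))*(-7))*(-H(-7)) = ((3/(-8 + 3*(2*(-3 - 2))))*(-7))*(-1*11) = ((3/(-8 + 3*(2*(-5))))*(-7))*(-11) = ((3/(-8 + 3*(-10)))*(-7))*(-11) = ((3/(-8 - 30))*(-7))*(-11) = ((3/(-38))*(-7))*(-11) = ((3*(-1/38))*(-7))*(-11) = -3/38*(-7)*(-11) = (21/38)*(-11) = -231/38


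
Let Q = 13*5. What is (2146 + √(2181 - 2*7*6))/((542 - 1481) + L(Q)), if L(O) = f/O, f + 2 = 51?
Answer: -69745/30493 - 195*√233/60986 ≈ -2.3361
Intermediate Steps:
f = 49 (f = -2 + 51 = 49)
Q = 65
L(O) = 49/O
(2146 + √(2181 - 2*7*6))/((542 - 1481) + L(Q)) = (2146 + √(2181 - 2*7*6))/((542 - 1481) + 49/65) = (2146 + √(2181 - 14*6))/(-939 + 49*(1/65)) = (2146 + √(2181 - 84))/(-939 + 49/65) = (2146 + √2097)/(-60986/65) = (2146 + 3*√233)*(-65/60986) = -69745/30493 - 195*√233/60986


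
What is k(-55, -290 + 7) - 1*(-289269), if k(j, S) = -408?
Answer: 288861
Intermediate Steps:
k(-55, -290 + 7) - 1*(-289269) = -408 - 1*(-289269) = -408 + 289269 = 288861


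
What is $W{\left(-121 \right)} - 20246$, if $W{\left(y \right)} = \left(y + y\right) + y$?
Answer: $-20609$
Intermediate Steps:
$W{\left(y \right)} = 3 y$ ($W{\left(y \right)} = 2 y + y = 3 y$)
$W{\left(-121 \right)} - 20246 = 3 \left(-121\right) - 20246 = -363 - 20246 = -20609$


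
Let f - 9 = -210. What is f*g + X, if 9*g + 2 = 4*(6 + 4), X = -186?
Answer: -3104/3 ≈ -1034.7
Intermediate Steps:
f = -201 (f = 9 - 210 = -201)
g = 38/9 (g = -2/9 + (4*(6 + 4))/9 = -2/9 + (4*10)/9 = -2/9 + (⅑)*40 = -2/9 + 40/9 = 38/9 ≈ 4.2222)
f*g + X = -201*38/9 - 186 = -2546/3 - 186 = -3104/3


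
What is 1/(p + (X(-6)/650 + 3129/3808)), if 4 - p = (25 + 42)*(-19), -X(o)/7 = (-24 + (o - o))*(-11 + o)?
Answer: 176800/225142043 ≈ 0.00078528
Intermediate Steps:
X(o) = -1848 + 168*o (X(o) = -7*(-24 + (o - o))*(-11 + o) = -7*(-24 + 0)*(-11 + o) = -(-168)*(-11 + o) = -7*(264 - 24*o) = -1848 + 168*o)
p = 1277 (p = 4 - (25 + 42)*(-19) = 4 - 67*(-19) = 4 - 1*(-1273) = 4 + 1273 = 1277)
1/(p + (X(-6)/650 + 3129/3808)) = 1/(1277 + ((-1848 + 168*(-6))/650 + 3129/3808)) = 1/(1277 + ((-1848 - 1008)*(1/650) + 3129*(1/3808))) = 1/(1277 + (-2856*1/650 + 447/544)) = 1/(1277 + (-1428/325 + 447/544)) = 1/(1277 - 631557/176800) = 1/(225142043/176800) = 176800/225142043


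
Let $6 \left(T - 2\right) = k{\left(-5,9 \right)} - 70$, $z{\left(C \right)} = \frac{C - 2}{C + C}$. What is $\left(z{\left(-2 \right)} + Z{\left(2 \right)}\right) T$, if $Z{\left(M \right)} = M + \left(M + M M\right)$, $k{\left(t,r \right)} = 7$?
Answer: $- \frac{153}{2} \approx -76.5$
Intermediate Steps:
$z{\left(C \right)} = \frac{-2 + C}{2 C}$
$T = - \frac{17}{2}$ ($T = 2 + \frac{7 - 70}{6} = 2 + \frac{1}{6} \left(-63\right) = 2 - \frac{21}{2} = - \frac{17}{2} \approx -8.5$)
$Z{\left(M \right)} = M^{2} + 2 M$ ($Z{\left(M \right)} = M + \left(M + M^{2}\right) = M^{2} + 2 M$)
$\left(z{\left(-2 \right)} + Z{\left(2 \right)}\right) T = \left(\frac{-2 - 2}{2 \left(-2\right)} + 2 \left(2 + 2\right)\right) \left(- \frac{17}{2}\right) = \left(\frac{1}{2} \left(- \frac{1}{2}\right) \left(-4\right) + 2 \cdot 4\right) \left(- \frac{17}{2}\right) = \left(1 + 8\right) \left(- \frac{17}{2}\right) = 9 \left(- \frac{17}{2}\right) = - \frac{153}{2}$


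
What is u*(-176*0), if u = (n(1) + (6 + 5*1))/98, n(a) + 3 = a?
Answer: 0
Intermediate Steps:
n(a) = -3 + a
u = 9/98 (u = ((-3 + 1) + (6 + 5*1))/98 = (-2 + (6 + 5))*(1/98) = (-2 + 11)*(1/98) = 9*(1/98) = 9/98 ≈ 0.091837)
u*(-176*0) = 9*(-176*0)/98 = (9/98)*0 = 0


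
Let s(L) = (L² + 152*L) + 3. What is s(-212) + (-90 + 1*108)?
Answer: 12741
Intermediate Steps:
s(L) = 3 + L² + 152*L
s(-212) + (-90 + 1*108) = (3 + (-212)² + 152*(-212)) + (-90 + 1*108) = (3 + 44944 - 32224) + (-90 + 108) = 12723 + 18 = 12741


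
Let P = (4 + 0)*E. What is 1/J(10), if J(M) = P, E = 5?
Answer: 1/20 ≈ 0.050000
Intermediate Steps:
P = 20 (P = (4 + 0)*5 = 4*5 = 20)
J(M) = 20
1/J(10) = 1/20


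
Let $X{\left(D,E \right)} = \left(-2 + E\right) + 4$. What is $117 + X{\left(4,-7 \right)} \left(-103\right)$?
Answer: $632$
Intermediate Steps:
$X{\left(D,E \right)} = 2 + E$
$117 + X{\left(4,-7 \right)} \left(-103\right) = 117 + \left(2 - 7\right) \left(-103\right) = 117 - -515 = 117 + 515 = 632$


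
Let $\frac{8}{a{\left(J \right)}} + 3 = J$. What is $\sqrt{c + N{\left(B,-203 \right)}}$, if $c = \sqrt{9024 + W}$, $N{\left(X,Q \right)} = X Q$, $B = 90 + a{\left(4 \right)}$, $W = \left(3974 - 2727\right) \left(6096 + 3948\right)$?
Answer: $\sqrt{-19894 + 2 \sqrt{3133473}} \approx 127.88 i$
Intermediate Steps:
$a{\left(J \right)} = \frac{8}{-3 + J}$
$W = 12524868$ ($W = 1247 \cdot 10044 = 12524868$)
$B = 98$ ($B = 90 + \frac{8}{-3 + 4} = 90 + \frac{8}{1} = 90 + 8 \cdot 1 = 90 + 8 = 98$)
$N{\left(X,Q \right)} = Q X$
$c = 2 \sqrt{3133473}$ ($c = \sqrt{9024 + 12524868} = \sqrt{12533892} = 2 \sqrt{3133473} \approx 3540.3$)
$\sqrt{c + N{\left(B,-203 \right)}} = \sqrt{2 \sqrt{3133473} - 19894} = \sqrt{-19894 + 2 \sqrt{3133473}}$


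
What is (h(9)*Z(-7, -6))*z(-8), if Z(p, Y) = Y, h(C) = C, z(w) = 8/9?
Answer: -48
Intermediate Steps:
z(w) = 8/9 (z(w) = 8*(1/9) = 8/9)
(h(9)*Z(-7, -6))*z(-8) = (9*(-6))*(8/9) = -54*8/9 = -48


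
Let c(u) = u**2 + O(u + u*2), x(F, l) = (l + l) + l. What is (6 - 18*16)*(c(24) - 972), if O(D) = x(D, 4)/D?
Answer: 111625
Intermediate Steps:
x(F, l) = 3*l (x(F, l) = 2*l + l = 3*l)
O(D) = 12/D (O(D) = (3*4)/D = 12/D)
c(u) = u**2 + 4/u (c(u) = u**2 + 12/(u + u*2) = u**2 + 12/(u + 2*u) = u**2 + 12/((3*u)) = u**2 + 12*(1/(3*u)) = u**2 + 4/u)
(6 - 18*16)*(c(24) - 972) = (6 - 18*16)*((4 + 24**3)/24 - 972) = (6 - 288)*((4 + 13824)/24 - 972) = -282*((1/24)*13828 - 972) = -282*(3457/6 - 972) = -282*(-2375/6) = 111625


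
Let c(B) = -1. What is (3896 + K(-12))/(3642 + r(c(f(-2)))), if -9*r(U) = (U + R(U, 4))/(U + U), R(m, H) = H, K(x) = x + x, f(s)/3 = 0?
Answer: 23232/21853 ≈ 1.0631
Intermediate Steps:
f(s) = 0 (f(s) = 3*0 = 0)
K(x) = 2*x
r(U) = -(4 + U)/(18*U) (r(U) = -(U + 4)/(9*(U + U)) = -(4 + U)/(9*(2*U)) = -(4 + U)*1/(2*U)/9 = -(4 + U)/(18*U))
(3896 + K(-12))/(3642 + r(c(f(-2)))) = (3896 + 2*(-12))/(3642 + (1/18)*(-4 - 1*(-1))/(-1)) = (3896 - 24)/(3642 + (1/18)*(-1)*(-4 + 1)) = 3872/(3642 + (1/18)*(-1)*(-3)) = 3872/(3642 + ⅙) = 3872/(21853/6) = 3872*(6/21853) = 23232/21853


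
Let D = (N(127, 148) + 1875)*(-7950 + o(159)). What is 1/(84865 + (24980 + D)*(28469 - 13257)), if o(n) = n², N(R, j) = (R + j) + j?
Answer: 1/606222897881 ≈ 1.6496e-12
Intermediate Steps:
N(R, j) = R + 2*j
D = 39826638 (D = ((127 + 2*148) + 1875)*(-7950 + 159²) = ((127 + 296) + 1875)*(-7950 + 25281) = (423 + 1875)*17331 = 2298*17331 = 39826638)
1/(84865 + (24980 + D)*(28469 - 13257)) = 1/(84865 + (24980 + 39826638)*(28469 - 13257)) = 1/(84865 + 39851618*15212) = 1/(84865 + 606222813016) = 1/606222897881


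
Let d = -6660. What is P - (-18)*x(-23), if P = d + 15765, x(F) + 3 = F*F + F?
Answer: 18159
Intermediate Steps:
x(F) = -3 + F + F² (x(F) = -3 + (F*F + F) = -3 + (F² + F) = -3 + (F + F²) = -3 + F + F²)
P = 9105 (P = -6660 + 15765 = 9105)
P - (-18)*x(-23) = 9105 - (-18)*(-3 - 23 + (-23)²) = 9105 - (-18)*(-3 - 23 + 529) = 9105 - (-18)*503 = 9105 - 1*(-9054) = 9105 + 9054 = 18159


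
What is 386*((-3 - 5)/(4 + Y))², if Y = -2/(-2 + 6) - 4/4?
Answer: 98816/25 ≈ 3952.6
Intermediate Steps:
Y = -3/2 (Y = -2/4 - 4*¼ = -2*¼ - 1 = -½ - 1 = -3/2 ≈ -1.5000)
386*((-3 - 5)/(4 + Y))² = 386*((-3 - 5)/(4 - 3/2))² = 386*(-8/5/2)² = 386*(-8*⅖)² = 386*(-16/5)² = 386*(256/25) = 98816/25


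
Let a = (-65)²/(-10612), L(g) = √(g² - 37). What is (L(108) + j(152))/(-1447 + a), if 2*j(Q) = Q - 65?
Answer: -461622/15359789 - 10612*√11627/15359789 ≈ -0.10455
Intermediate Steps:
j(Q) = -65/2 + Q/2 (j(Q) = (Q - 65)/2 = (-65 + Q)/2 = -65/2 + Q/2)
L(g) = √(-37 + g²)
a = -4225/10612 (a = 4225*(-1/10612) = -4225/10612 ≈ -0.39813)
(L(108) + j(152))/(-1447 + a) = (√(-37 + 108²) + (-65/2 + (½)*152))/(-1447 - 4225/10612) = (√(-37 + 11664) + (-65/2 + 76))/(-15359789/10612) = (√11627 + 87/2)*(-10612/15359789) = (87/2 + √11627)*(-10612/15359789) = -461622/15359789 - 10612*√11627/15359789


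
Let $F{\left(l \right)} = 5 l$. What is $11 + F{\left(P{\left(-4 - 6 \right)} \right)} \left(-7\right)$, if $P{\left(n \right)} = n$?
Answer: $361$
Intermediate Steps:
$11 + F{\left(P{\left(-4 - 6 \right)} \right)} \left(-7\right) = 11 + 5 \left(-4 - 6\right) \left(-7\right) = 11 + 5 \left(-10\right) \left(-7\right) = 11 - -350 = 11 + 350 = 361$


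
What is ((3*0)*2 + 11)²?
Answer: 121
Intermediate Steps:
((3*0)*2 + 11)² = (0*2 + 11)² = (0 + 11)² = 11² = 121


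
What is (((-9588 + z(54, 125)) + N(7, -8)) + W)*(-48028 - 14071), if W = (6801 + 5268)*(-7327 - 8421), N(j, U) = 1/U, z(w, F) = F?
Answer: 94426286345499/8 ≈ 1.1803e+13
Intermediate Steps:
W = -190062612 (W = 12069*(-15748) = -190062612)
(((-9588 + z(54, 125)) + N(7, -8)) + W)*(-48028 - 14071) = (((-9588 + 125) + 1/(-8)) - 190062612)*(-48028 - 14071) = ((-9463 - 1/8) - 190062612)*(-62099) = (-75705/8 - 190062612)*(-62099) = -1520576601/8*(-62099) = 94426286345499/8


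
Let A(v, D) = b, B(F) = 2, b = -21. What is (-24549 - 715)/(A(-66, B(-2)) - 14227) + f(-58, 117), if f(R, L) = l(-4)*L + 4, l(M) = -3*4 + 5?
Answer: -1448357/1781 ≈ -813.23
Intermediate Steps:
l(M) = -7 (l(M) = -12 + 5 = -7)
A(v, D) = -21
f(R, L) = 4 - 7*L (f(R, L) = -7*L + 4 = 4 - 7*L)
(-24549 - 715)/(A(-66, B(-2)) - 14227) + f(-58, 117) = (-24549 - 715)/(-21 - 14227) + (4 - 7*117) = -25264/(-14248) + (4 - 819) = -25264*(-1/14248) - 815 = 3158/1781 - 815 = -1448357/1781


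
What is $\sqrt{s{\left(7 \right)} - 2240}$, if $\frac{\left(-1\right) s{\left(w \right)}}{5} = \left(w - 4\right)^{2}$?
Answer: $i \sqrt{2285} \approx 47.802 i$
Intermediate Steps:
$s{\left(w \right)} = - 5 \left(-4 + w\right)^{2}$ ($s{\left(w \right)} = - 5 \left(w - 4\right)^{2} = - 5 \left(-4 + w\right)^{2}$)
$\sqrt{s{\left(7 \right)} - 2240} = \sqrt{- 5 \left(-4 + 7\right)^{2} - 2240} = \sqrt{- 5 \cdot 3^{2} - 2240} = \sqrt{\left(-5\right) 9 - 2240} = \sqrt{-45 - 2240} = \sqrt{-2285} = i \sqrt{2285}$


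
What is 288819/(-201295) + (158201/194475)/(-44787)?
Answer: -503126284242994/350653950522675 ≈ -1.4348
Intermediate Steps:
288819/(-201295) + (158201/194475)/(-44787) = 288819*(-1/201295) + (158201*(1/194475))*(-1/44787) = -288819/201295 + (158201/194475)*(-1/44787) = -288819/201295 - 158201/8709951825 = -503126284242994/350653950522675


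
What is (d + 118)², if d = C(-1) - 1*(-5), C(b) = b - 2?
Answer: 14400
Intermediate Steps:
C(b) = -2 + b
d = 2 (d = (-2 - 1) - 1*(-5) = -3 + 5 = 2)
(d + 118)² = (2 + 118)² = 120² = 14400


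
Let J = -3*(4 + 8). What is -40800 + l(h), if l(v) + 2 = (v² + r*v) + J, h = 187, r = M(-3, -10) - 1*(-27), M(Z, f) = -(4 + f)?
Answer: 302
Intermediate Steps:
M(Z, f) = -4 - f
r = 33 (r = (-4 - 1*(-10)) - 1*(-27) = (-4 + 10) + 27 = 6 + 27 = 33)
J = -36 (J = -3*12 = -36)
l(v) = -38 + v² + 33*v (l(v) = -2 + ((v² + 33*v) - 36) = -2 + (-36 + v² + 33*v) = -38 + v² + 33*v)
-40800 + l(h) = -40800 + (-38 + 187² + 33*187) = -40800 + (-38 + 34969 + 6171) = -40800 + 41102 = 302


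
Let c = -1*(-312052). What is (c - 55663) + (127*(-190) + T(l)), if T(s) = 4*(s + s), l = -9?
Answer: 232187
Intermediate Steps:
T(s) = 8*s (T(s) = 4*(2*s) = 8*s)
c = 312052
(c - 55663) + (127*(-190) + T(l)) = (312052 - 55663) + (127*(-190) + 8*(-9)) = 256389 + (-24130 - 72) = 256389 - 24202 = 232187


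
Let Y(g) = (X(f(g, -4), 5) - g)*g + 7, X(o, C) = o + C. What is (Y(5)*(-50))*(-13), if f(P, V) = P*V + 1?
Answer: -57200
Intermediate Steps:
f(P, V) = 1 + P*V
X(o, C) = C + o
Y(g) = 7 + g*(6 - 5*g) (Y(g) = ((5 + (1 + g*(-4))) - g)*g + 7 = ((5 + (1 - 4*g)) - g)*g + 7 = ((6 - 4*g) - g)*g + 7 = (6 - 5*g)*g + 7 = g*(6 - 5*g) + 7 = 7 + g*(6 - 5*g))
(Y(5)*(-50))*(-13) = ((7 - 5*5**2 + 6*5)*(-50))*(-13) = ((7 - 5*25 + 30)*(-50))*(-13) = ((7 - 125 + 30)*(-50))*(-13) = -88*(-50)*(-13) = 4400*(-13) = -57200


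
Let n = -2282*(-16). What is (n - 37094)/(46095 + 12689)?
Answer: -291/29392 ≈ -0.0099007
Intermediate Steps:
n = 36512
(n - 37094)/(46095 + 12689) = (36512 - 37094)/(46095 + 12689) = -582/58784 = -582*1/58784 = -291/29392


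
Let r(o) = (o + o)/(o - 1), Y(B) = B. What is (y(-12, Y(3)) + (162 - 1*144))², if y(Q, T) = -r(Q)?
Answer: 44100/169 ≈ 260.95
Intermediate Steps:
r(o) = 2*o/(-1 + o) (r(o) = (2*o)/(-1 + o) = 2*o/(-1 + o))
y(Q, T) = -2*Q/(-1 + Q)
(y(-12, Y(3)) + (162 - 1*144))² = (-2*(-12)/(-1 - 12) + (162 - 1*144))² = (-2*(-12)/(-13) + (162 - 144))² = (-2*(-12)*(-1/13) + 18)² = (-24/13 + 18)² = (210/13)² = 44100/169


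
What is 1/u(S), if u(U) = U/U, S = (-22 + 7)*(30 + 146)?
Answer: 1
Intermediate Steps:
S = -2640 (S = -15*176 = -2640)
u(U) = 1
1/u(S) = 1/1 = 1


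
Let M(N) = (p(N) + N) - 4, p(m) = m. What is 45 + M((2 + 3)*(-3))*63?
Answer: -2097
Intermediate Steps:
M(N) = -4 + 2*N (M(N) = (N + N) - 4 = 2*N - 4 = -4 + 2*N)
45 + M((2 + 3)*(-3))*63 = 45 + (-4 + 2*((2 + 3)*(-3)))*63 = 45 + (-4 + 2*(5*(-3)))*63 = 45 + (-4 + 2*(-15))*63 = 45 + (-4 - 30)*63 = 45 - 34*63 = 45 - 2142 = -2097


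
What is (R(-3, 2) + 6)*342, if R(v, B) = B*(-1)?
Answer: 1368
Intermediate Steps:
R(v, B) = -B
(R(-3, 2) + 6)*342 = (-1*2 + 6)*342 = (-2 + 6)*342 = 4*342 = 1368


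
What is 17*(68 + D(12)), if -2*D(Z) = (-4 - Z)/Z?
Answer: 3502/3 ≈ 1167.3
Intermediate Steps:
D(Z) = -(-4 - Z)/(2*Z)
17*(68 + D(12)) = 17*(68 + (½)*(4 + 12)/12) = 17*(68 + (½)*(1/12)*16) = 17*(68 + ⅔) = 17*(206/3) = 3502/3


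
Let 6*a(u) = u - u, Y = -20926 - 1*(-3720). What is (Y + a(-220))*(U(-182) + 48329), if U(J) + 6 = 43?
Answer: -832185396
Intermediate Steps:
Y = -17206 (Y = -20926 + 3720 = -17206)
U(J) = 37 (U(J) = -6 + 43 = 37)
a(u) = 0 (a(u) = (u - u)/6 = (⅙)*0 = 0)
(Y + a(-220))*(U(-182) + 48329) = (-17206 + 0)*(37 + 48329) = -17206*48366 = -832185396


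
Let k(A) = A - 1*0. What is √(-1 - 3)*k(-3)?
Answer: -6*I ≈ -6.0*I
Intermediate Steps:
k(A) = A (k(A) = A + 0 = A)
√(-1 - 3)*k(-3) = √(-1 - 3)*(-3) = √(-4)*(-3) = (2*I)*(-3) = -6*I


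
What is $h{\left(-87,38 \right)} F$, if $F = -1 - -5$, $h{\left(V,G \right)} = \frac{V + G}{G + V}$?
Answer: $4$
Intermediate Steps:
$h{\left(V,G \right)} = 1$ ($h{\left(V,G \right)} = \frac{G + V}{G + V} = 1$)
$F = 4$ ($F = -1 + 5 = 4$)
$h{\left(-87,38 \right)} F = 1 \cdot 4 = 4$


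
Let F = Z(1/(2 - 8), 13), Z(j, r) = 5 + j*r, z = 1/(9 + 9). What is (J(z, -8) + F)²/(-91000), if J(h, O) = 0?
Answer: -289/3276000 ≈ -8.8217e-5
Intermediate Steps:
z = 1/18 ≈ 0.055556
F = 17/6 (F = 5 + 13/(2 - 8) = 5 + 13/(-6) = 5 - ⅙*13 = 5 - 13/6 = 17/6 ≈ 2.8333)
(J(z, -8) + F)²/(-91000) = (0 + 17/6)²/(-91000) = (17/6)²*(-1/91000) = (289/36)*(-1/91000) = -289/3276000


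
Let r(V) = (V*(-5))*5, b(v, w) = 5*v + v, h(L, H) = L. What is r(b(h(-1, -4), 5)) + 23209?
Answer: 23359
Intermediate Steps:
b(v, w) = 6*v
r(V) = -25*V (r(V) = -5*V*5 = -25*V)
r(b(h(-1, -4), 5)) + 23209 = -150*(-1) + 23209 = -25*(-6) + 23209 = 150 + 23209 = 23359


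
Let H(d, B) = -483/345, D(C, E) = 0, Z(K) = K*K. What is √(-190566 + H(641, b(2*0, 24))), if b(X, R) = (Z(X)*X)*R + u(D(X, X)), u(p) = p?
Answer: I*√4764185/5 ≈ 436.54*I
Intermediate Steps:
Z(K) = K²
b(X, R) = R*X³ (b(X, R) = (X²*X)*R + 0 = X³*R + 0 = R*X³ + 0 = R*X³)
H(d, B) = -7/5 (H(d, B) = -483*1/345 = -7/5)
√(-190566 + H(641, b(2*0, 24))) = √(-190566 - 7/5) = √(-952837/5) = I*√4764185/5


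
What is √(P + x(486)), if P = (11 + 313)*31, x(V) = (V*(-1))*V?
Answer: 18*I*√698 ≈ 475.55*I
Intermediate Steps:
x(V) = -V² (x(V) = (-V)*V = -V²)
P = 10044 (P = 324*31 = 10044)
√(P + x(486)) = √(10044 - 1*486²) = √(10044 - 1*236196) = √(10044 - 236196) = √(-226152) = 18*I*√698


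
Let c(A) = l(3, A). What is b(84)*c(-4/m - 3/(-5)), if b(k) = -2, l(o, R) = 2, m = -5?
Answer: -4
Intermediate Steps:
c(A) = 2
b(84)*c(-4/m - 3/(-5)) = -2*2 = -4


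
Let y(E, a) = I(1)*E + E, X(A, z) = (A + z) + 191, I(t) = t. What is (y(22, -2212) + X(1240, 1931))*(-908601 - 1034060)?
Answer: -6616703366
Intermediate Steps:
X(A, z) = 191 + A + z
y(E, a) = 2*E (y(E, a) = 1*E + E = E + E = 2*E)
(y(22, -2212) + X(1240, 1931))*(-908601 - 1034060) = (2*22 + (191 + 1240 + 1931))*(-908601 - 1034060) = (44 + 3362)*(-1942661) = 3406*(-1942661) = -6616703366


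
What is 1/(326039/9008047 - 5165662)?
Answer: -9008047/46532525756075 ≈ -1.9359e-7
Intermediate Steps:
1/(326039/9008047 - 5165662) = 1/(-46532525756075/9008047) = -9008047/46532525756075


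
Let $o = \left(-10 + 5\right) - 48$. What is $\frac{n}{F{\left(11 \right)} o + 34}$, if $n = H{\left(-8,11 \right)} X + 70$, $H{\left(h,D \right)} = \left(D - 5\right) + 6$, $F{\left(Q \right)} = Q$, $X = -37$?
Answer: $\frac{374}{549} \approx 0.68124$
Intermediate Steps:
$o = -53$ ($o = -5 - 48 = -53$)
$H{\left(h,D \right)} = 1 + D$ ($H{\left(h,D \right)} = \left(-5 + D\right) + 6 = 1 + D$)
$n = -374$ ($n = \left(1 + 11\right) \left(-37\right) + 70 = 12 \left(-37\right) + 70 = -444 + 70 = -374$)
$\frac{n}{F{\left(11 \right)} o + 34} = - \frac{374}{11 \left(-53\right) + 34} = - \frac{374}{-583 + 34} = - \frac{374}{-549} = \left(-374\right) \left(- \frac{1}{549}\right) = \frac{374}{549}$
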